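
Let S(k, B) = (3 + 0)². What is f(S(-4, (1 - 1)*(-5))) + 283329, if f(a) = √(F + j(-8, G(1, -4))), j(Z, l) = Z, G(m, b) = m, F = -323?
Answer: 283329 + I*√331 ≈ 2.8333e+5 + 18.193*I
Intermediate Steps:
S(k, B) = 9 (S(k, B) = 3² = 9)
f(a) = I*√331 (f(a) = √(-323 - 8) = √(-331) = I*√331)
f(S(-4, (1 - 1)*(-5))) + 283329 = I*√331 + 283329 = 283329 + I*√331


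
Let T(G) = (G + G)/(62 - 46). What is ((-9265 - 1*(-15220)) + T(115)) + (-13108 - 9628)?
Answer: -134133/8 ≈ -16767.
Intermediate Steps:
T(G) = G/8 (T(G) = (2*G)/16 = (2*G)*(1/16) = G/8)
((-9265 - 1*(-15220)) + T(115)) + (-13108 - 9628) = ((-9265 - 1*(-15220)) + (⅛)*115) + (-13108 - 9628) = ((-9265 + 15220) + 115/8) - 22736 = (5955 + 115/8) - 22736 = 47755/8 - 22736 = -134133/8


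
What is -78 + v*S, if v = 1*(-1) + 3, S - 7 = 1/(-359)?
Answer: -22978/359 ≈ -64.006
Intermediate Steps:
S = 2512/359 (S = 7 + 1/(-359) = 7 - 1/359 = 2512/359 ≈ 6.9972)
v = 2 (v = -1 + 3 = 2)
-78 + v*S = -78 + 2*(2512/359) = -78 + 5024/359 = -22978/359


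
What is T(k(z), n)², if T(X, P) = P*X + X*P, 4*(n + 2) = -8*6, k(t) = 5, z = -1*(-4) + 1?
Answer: 19600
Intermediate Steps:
z = 5 (z = 4 + 1 = 5)
n = -14 (n = -2 + (-8*6)/4 = -2 + (¼)*(-48) = -2 - 12 = -14)
T(X, P) = 2*P*X (T(X, P) = P*X + P*X = 2*P*X)
T(k(z), n)² = (2*(-14)*5)² = (-140)² = 19600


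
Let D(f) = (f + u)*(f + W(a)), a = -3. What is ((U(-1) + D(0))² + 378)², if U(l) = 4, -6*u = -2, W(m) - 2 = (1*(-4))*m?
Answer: 16630084/81 ≈ 2.0531e+5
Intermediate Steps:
W(m) = 2 - 4*m (W(m) = 2 + (1*(-4))*m = 2 - 4*m)
u = ⅓ (u = -⅙*(-2) = ⅓ ≈ 0.33333)
D(f) = (14 + f)*(⅓ + f) (D(f) = (f + ⅓)*(f + (2 - 4*(-3))) = (⅓ + f)*(f + (2 + 12)) = (⅓ + f)*(f + 14) = (⅓ + f)*(14 + f) = (14 + f)*(⅓ + f))
((U(-1) + D(0))² + 378)² = ((4 + (14/3 + 0² + (43/3)*0))² + 378)² = ((4 + (14/3 + 0 + 0))² + 378)² = ((4 + 14/3)² + 378)² = ((26/3)² + 378)² = (676/9 + 378)² = (4078/9)² = 16630084/81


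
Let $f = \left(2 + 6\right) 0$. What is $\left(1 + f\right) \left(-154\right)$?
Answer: $-154$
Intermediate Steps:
$f = 0$ ($f = 8 \cdot 0 = 0$)
$\left(1 + f\right) \left(-154\right) = \left(1 + 0\right) \left(-154\right) = 1 \left(-154\right) = -154$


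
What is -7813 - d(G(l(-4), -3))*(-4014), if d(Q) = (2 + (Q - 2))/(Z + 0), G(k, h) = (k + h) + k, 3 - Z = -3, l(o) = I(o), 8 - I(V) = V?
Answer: 6236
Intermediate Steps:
I(V) = 8 - V
l(o) = 8 - o
Z = 6 (Z = 3 - 1*(-3) = 3 + 3 = 6)
G(k, h) = h + 2*k (G(k, h) = (h + k) + k = h + 2*k)
d(Q) = Q/6 (d(Q) = (2 + (Q - 2))/(6 + 0) = (2 + (-2 + Q))/6 = Q*(⅙) = Q/6)
-7813 - d(G(l(-4), -3))*(-4014) = -7813 - (-3 + 2*(8 - 1*(-4)))/6*(-4014) = -7813 - (-3 + 2*(8 + 4))/6*(-4014) = -7813 - (-3 + 2*12)/6*(-4014) = -7813 - (-3 + 24)/6*(-4014) = -7813 - (⅙)*21*(-4014) = -7813 - 7*(-4014)/2 = -7813 - 1*(-14049) = -7813 + 14049 = 6236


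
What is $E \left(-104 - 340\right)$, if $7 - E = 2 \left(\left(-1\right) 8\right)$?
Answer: $-10212$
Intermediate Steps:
$E = 23$ ($E = 7 - 2 \left(\left(-1\right) 8\right) = 7 - 2 \left(-8\right) = 7 - -16 = 7 + 16 = 23$)
$E \left(-104 - 340\right) = 23 \left(-104 - 340\right) = 23 \left(-444\right) = -10212$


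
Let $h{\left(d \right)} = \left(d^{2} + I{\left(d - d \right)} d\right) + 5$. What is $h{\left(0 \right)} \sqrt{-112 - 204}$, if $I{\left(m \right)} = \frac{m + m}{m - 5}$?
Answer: $10 i \sqrt{79} \approx 88.882 i$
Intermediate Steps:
$I{\left(m \right)} = \frac{2 m}{-5 + m}$
$h{\left(d \right)} = 5 + d^{2}$ ($h{\left(d \right)} = \left(d^{2} + \frac{2 \left(d - d\right)}{-5 + \left(d - d\right)} d\right) + 5 = \left(d^{2} + 2 \cdot 0 \frac{1}{-5 + 0} d\right) + 5 = \left(d^{2} + 2 \cdot 0 \frac{1}{-5} d\right) + 5 = \left(d^{2} + 2 \cdot 0 \left(- \frac{1}{5}\right) d\right) + 5 = \left(d^{2} + 0 d\right) + 5 = \left(d^{2} + 0\right) + 5 = d^{2} + 5 = 5 + d^{2}$)
$h{\left(0 \right)} \sqrt{-112 - 204} = \left(5 + 0^{2}\right) \sqrt{-112 - 204} = \left(5 + 0\right) \sqrt{-316} = 5 \cdot 2 i \sqrt{79} = 10 i \sqrt{79}$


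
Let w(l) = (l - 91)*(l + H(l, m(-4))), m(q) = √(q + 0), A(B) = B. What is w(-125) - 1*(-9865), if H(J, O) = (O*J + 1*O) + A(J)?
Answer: 63865 + 53568*I ≈ 63865.0 + 53568.0*I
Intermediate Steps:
m(q) = √q
H(J, O) = J + O + J*O (H(J, O) = (O*J + 1*O) + J = (J*O + O) + J = (O + J*O) + J = J + O + J*O)
w(l) = (-91 + l)*(2*I + 2*l + 2*I*l) (w(l) = (l - 91)*(l + (l + √(-4) + l*√(-4))) = (-91 + l)*(l + (l + 2*I + l*(2*I))) = (-91 + l)*(l + (l + 2*I + 2*I*l)) = (-91 + l)*(2*I + 2*l + 2*I*l))
w(-125) - 1*(-9865) = (-182*I - 2*(-125)*(91 + 90*I) + 2*(-125)²*(1 + I)) - 1*(-9865) = (-182*I + (22750 + 22500*I) + 2*15625*(1 + I)) + 9865 = (-182*I + (22750 + 22500*I) + (31250 + 31250*I)) + 9865 = (54000 + 53568*I) + 9865 = 63865 + 53568*I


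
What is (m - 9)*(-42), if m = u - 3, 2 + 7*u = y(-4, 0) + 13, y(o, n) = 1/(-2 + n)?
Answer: 441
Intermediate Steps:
u = 3/2 (u = -2/7 + (1/(-2 + 0) + 13)/7 = -2/7 + (1/(-2) + 13)/7 = -2/7 + (-½ + 13)/7 = -2/7 + (⅐)*(25/2) = -2/7 + 25/14 = 3/2 ≈ 1.5000)
m = -3/2 (m = 3/2 - 3 = -3/2 ≈ -1.5000)
(m - 9)*(-42) = (-3/2 - 9)*(-42) = -21/2*(-42) = 441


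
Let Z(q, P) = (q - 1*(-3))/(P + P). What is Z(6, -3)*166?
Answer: -249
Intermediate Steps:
Z(q, P) = (3 + q)/(2*P) (Z(q, P) = (q + 3)/((2*P)) = (3 + q)*(1/(2*P)) = (3 + q)/(2*P))
Z(6, -3)*166 = ((½)*(3 + 6)/(-3))*166 = ((½)*(-⅓)*9)*166 = -3/2*166 = -249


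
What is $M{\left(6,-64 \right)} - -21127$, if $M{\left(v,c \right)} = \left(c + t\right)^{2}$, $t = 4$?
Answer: $24727$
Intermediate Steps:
$M{\left(v,c \right)} = \left(4 + c\right)^{2}$ ($M{\left(v,c \right)} = \left(c + 4\right)^{2} = \left(4 + c\right)^{2}$)
$M{\left(6,-64 \right)} - -21127 = \left(4 - 64\right)^{2} - -21127 = \left(-60\right)^{2} + 21127 = 3600 + 21127 = 24727$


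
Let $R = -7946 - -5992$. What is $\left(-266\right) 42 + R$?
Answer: $-13126$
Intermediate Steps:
$R = -1954$ ($R = -7946 + 5992 = -1954$)
$\left(-266\right) 42 + R = \left(-266\right) 42 - 1954 = -11172 - 1954 = -13126$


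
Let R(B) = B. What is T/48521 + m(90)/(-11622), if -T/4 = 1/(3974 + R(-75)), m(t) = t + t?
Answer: -5675509118/366448205123 ≈ -0.015488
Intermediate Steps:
m(t) = 2*t
T = -4/3899 (T = -4/(3974 - 75) = -4/3899 ≈ -0.0010259)
T/48521 + m(90)/(-11622) = -4/3899/48521 + (2*90)/(-11622) = -4/3899*1/48521 + 180*(-1/11622) = -4/189183379 - 30/1937 = -5675509118/366448205123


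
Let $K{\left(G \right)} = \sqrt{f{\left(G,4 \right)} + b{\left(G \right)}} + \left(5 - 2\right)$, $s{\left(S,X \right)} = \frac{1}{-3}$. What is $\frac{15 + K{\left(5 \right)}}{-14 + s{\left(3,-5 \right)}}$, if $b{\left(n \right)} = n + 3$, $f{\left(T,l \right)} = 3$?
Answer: $- \frac{54}{43} - \frac{3 \sqrt{11}}{43} \approx -1.4872$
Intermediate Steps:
$b{\left(n \right)} = 3 + n$
$s{\left(S,X \right)} = - \frac{1}{3}$
$K{\left(G \right)} = 3 + \sqrt{6 + G}$ ($K{\left(G \right)} = \sqrt{3 + \left(3 + G\right)} + \left(5 - 2\right) = \sqrt{6 + G} + \left(5 - 2\right) = \sqrt{6 + G} + 3 = 3 + \sqrt{6 + G}$)
$\frac{15 + K{\left(5 \right)}}{-14 + s{\left(3,-5 \right)}} = \frac{15 + \left(3 + \sqrt{6 + 5}\right)}{-14 - \frac{1}{3}} = \frac{15 + \left(3 + \sqrt{11}\right)}{- \frac{43}{3}} = - \frac{3 \left(18 + \sqrt{11}\right)}{43} = - \frac{54}{43} - \frac{3 \sqrt{11}}{43}$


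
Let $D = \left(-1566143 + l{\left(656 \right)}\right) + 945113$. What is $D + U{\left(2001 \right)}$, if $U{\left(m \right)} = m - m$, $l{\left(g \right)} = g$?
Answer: $-620374$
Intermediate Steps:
$U{\left(m \right)} = 0$
$D = -620374$ ($D = \left(-1566143 + 656\right) + 945113 = -1565487 + 945113 = -620374$)
$D + U{\left(2001 \right)} = -620374 + 0 = -620374$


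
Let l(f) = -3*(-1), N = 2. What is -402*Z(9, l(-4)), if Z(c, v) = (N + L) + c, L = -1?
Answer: -4020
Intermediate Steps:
l(f) = 3
Z(c, v) = 1 + c (Z(c, v) = (2 - 1) + c = 1 + c)
-402*Z(9, l(-4)) = -402*(1 + 9) = -402*10 = -4020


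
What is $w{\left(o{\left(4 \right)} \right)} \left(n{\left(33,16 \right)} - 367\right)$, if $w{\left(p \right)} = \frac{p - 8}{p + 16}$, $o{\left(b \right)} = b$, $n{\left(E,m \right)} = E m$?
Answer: $- \frac{161}{5} \approx -32.2$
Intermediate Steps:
$w{\left(p \right)} = \frac{-8 + p}{16 + p}$
$w{\left(o{\left(4 \right)} \right)} \left(n{\left(33,16 \right)} - 367\right) = \frac{-8 + 4}{16 + 4} \left(33 \cdot 16 - 367\right) = \frac{1}{20} \left(-4\right) \left(528 - 367\right) = \frac{1}{20} \left(-4\right) 161 = \left(- \frac{1}{5}\right) 161 = - \frac{161}{5}$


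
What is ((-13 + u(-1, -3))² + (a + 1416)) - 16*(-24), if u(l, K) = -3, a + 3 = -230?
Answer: 1823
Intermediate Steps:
a = -233 (a = -3 - 230 = -233)
((-13 + u(-1, -3))² + (a + 1416)) - 16*(-24) = ((-13 - 3)² + (-233 + 1416)) - 16*(-24) = ((-16)² + 1183) + 384 = (256 + 1183) + 384 = 1439 + 384 = 1823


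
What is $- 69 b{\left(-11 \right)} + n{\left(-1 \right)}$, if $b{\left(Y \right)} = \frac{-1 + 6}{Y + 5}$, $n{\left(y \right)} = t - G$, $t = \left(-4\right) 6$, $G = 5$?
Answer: $\frac{57}{2} \approx 28.5$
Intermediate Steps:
$t = -24$
$n{\left(y \right)} = -29$ ($n{\left(y \right)} = -24 - 5 = -29$)
$b{\left(Y \right)} = \frac{5}{5 + Y}$
$- 69 b{\left(-11 \right)} + n{\left(-1 \right)} = - 69 \frac{5}{5 - 11} - 29 = - 69 \frac{5}{-6} - 29 = - 69 \cdot 5 \left(- \frac{1}{6}\right) - 29 = \left(-69\right) \left(- \frac{5}{6}\right) - 29 = \frac{115}{2} - 29 = \frac{57}{2}$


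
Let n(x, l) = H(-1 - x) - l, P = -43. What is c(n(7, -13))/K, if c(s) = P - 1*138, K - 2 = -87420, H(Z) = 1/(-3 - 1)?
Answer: 181/87418 ≈ 0.0020705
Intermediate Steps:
H(Z) = -¼ (H(Z) = 1/(-4) = -¼)
K = -87418 (K = 2 - 87420 = -87418)
n(x, l) = -¼ - l
c(s) = -181 (c(s) = -43 - 1*138 = -43 - 138 = -181)
c(n(7, -13))/K = -181/(-87418) = -181*(-1/87418) = 181/87418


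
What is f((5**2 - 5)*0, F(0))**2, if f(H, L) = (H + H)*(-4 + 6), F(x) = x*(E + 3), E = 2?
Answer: 0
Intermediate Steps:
F(x) = 5*x (F(x) = x*(2 + 3) = x*5 = 5*x)
f(H, L) = 4*H (f(H, L) = (2*H)*2 = 4*H)
f((5**2 - 5)*0, F(0))**2 = (4*((5**2 - 5)*0))**2 = (4*((25 - 5)*0))**2 = (4*(20*0))**2 = (4*0)**2 = 0**2 = 0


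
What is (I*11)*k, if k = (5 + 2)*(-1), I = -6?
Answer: 462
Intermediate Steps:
k = -7 (k = 7*(-1) = -7)
(I*11)*k = -6*11*(-7) = -66*(-7) = 462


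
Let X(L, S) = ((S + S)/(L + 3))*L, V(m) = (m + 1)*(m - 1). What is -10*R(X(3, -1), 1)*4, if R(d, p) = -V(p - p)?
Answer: -40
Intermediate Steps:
V(m) = (1 + m)*(-1 + m)
X(L, S) = 2*L*S/(3 + L) (X(L, S) = ((2*S)/(3 + L))*L = (2*S/(3 + L))*L = 2*L*S/(3 + L))
R(d, p) = 1 (R(d, p) = -(-1 + (p - p)²) = -(-1 + 0²) = -(-1 + 0) = -1*(-1) = 1)
-10*R(X(3, -1), 1)*4 = -10*1*4 = -10*4 = -40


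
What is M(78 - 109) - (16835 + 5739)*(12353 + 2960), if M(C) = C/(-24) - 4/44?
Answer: -91258374451/264 ≈ -3.4568e+8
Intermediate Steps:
M(C) = -1/11 - C/24 (M(C) = C*(-1/24) - 4*1/44 = -C/24 - 1/11 = -1/11 - C/24)
M(78 - 109) - (16835 + 5739)*(12353 + 2960) = (-1/11 - (78 - 109)/24) - (16835 + 5739)*(12353 + 2960) = (-1/11 - 1/24*(-31)) - 22574*15313 = (-1/11 + 31/24) - 1*345675662 = 317/264 - 345675662 = -91258374451/264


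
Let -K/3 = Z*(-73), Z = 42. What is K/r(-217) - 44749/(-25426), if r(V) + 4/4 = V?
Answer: -112056533/2771434 ≈ -40.433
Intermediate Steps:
r(V) = -1 + V
K = 9198 (K = -126*(-73) = -3*(-3066) = 9198)
K/r(-217) - 44749/(-25426) = 9198/(-1 - 217) - 44749/(-25426) = 9198/(-218) - 44749*(-1/25426) = 9198*(-1/218) + 44749/25426 = -4599/109 + 44749/25426 = -112056533/2771434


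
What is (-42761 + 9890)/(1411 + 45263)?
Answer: -10957/15558 ≈ -0.70427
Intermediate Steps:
(-42761 + 9890)/(1411 + 45263) = -32871/46674 = -32871*1/46674 = -10957/15558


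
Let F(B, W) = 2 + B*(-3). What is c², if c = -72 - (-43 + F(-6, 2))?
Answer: 2401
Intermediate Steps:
F(B, W) = 2 - 3*B
c = -49 (c = -72 - (-43 + (2 - 3*(-6))) = -72 - (-43 + (2 + 18)) = -72 - (-43 + 20) = -72 - 1*(-23) = -72 + 23 = -49)
c² = (-49)² = 2401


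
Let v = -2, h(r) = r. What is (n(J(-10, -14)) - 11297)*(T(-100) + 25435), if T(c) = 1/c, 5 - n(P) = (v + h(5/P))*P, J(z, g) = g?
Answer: -1152205047/4 ≈ -2.8805e+8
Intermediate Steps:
n(P) = 5 - P*(-2 + 5/P) (n(P) = 5 - (-2 + 5/P)*P = 5 - P*(-2 + 5/P))
(n(J(-10, -14)) - 11297)*(T(-100) + 25435) = (2*(-14) - 11297)*(1/(-100) + 25435) = (-28 - 11297)*(-1/100 + 25435) = -11325*2543499/100 = -1152205047/4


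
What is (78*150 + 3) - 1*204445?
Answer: -192742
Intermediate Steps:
(78*150 + 3) - 1*204445 = (11700 + 3) - 204445 = 11703 - 204445 = -192742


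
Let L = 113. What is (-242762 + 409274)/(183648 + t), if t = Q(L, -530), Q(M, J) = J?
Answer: 83256/91559 ≈ 0.90932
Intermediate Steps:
t = -530
(-242762 + 409274)/(183648 + t) = (-242762 + 409274)/(183648 - 530) = 166512/183118 = 166512*(1/183118) = 83256/91559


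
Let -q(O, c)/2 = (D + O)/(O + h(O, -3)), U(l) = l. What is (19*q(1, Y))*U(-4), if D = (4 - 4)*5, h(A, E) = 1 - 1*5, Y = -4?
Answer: -152/3 ≈ -50.667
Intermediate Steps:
h(A, E) = -4 (h(A, E) = 1 - 5 = -4)
D = 0 (D = 0*5 = 0)
q(O, c) = -2*O/(-4 + O) (q(O, c) = -2*(0 + O)/(O - 4) = -2*O/(-4 + O))
(19*q(1, Y))*U(-4) = (19*(-2*1/(-4 + 1)))*(-4) = (19*(-2*1/(-3)))*(-4) = (19*(-2*1*(-1/3)))*(-4) = (19*(2/3))*(-4) = (38/3)*(-4) = -152/3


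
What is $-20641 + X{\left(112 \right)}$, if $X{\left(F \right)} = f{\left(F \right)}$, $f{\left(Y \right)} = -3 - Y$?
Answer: $-20756$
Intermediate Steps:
$X{\left(F \right)} = -3 - F$
$-20641 + X{\left(112 \right)} = -20641 - 115 = -20756$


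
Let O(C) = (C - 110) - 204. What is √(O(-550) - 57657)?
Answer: I*√58521 ≈ 241.91*I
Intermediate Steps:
O(C) = -314 + C (O(C) = (-110 + C) - 204 = -314 + C)
√(O(-550) - 57657) = √((-314 - 550) - 57657) = √(-864 - 57657) = √(-58521) = I*√58521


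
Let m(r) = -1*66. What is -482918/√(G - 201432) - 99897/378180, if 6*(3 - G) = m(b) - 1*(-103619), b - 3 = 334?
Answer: -33299/126060 + 482918*I*√7872762/1312127 ≈ -0.26415 + 1032.7*I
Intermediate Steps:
b = 337 (b = 3 + 334 = 337)
m(r) = -66
G = -103535/6 (G = 3 - (-66 - 1*(-103619))/6 = 3 - (-66 + 103619)/6 = 3 - ⅙*103553 = 3 - 103553/6 = -103535/6 ≈ -17256.)
-482918/√(G - 201432) - 99897/378180 = -482918/√(-103535/6 - 201432) - 99897/378180 = -482918*(-I*√7872762/1312127) - 99897*1/378180 = -482918*(-I*√7872762/1312127) - 33299/126060 = -(-482918)*I*√7872762/1312127 - 33299/126060 = 482918*I*√7872762/1312127 - 33299/126060 = -33299/126060 + 482918*I*√7872762/1312127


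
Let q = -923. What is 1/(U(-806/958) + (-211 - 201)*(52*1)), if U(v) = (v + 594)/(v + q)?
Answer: -11960/256238719 ≈ -4.6675e-5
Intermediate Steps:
U(v) = (594 + v)/(-923 + v) (U(v) = (v + 594)/(v - 923) = (594 + v)/(-923 + v))
1/(U(-806/958) + (-211 - 201)*(52*1)) = 1/((594 - 806/958)/(-923 - 806/958) + (-211 - 201)*(52*1)) = 1/((594 - 806*1/958)/(-923 - 806*1/958) - 412*52) = 1/((594 - 403/479)/(-923 - 403/479) - 21424) = 1/((284123/479)/(-442520/479) - 21424) = 1/(-479/442520*284123/479 - 21424) = 1/(-7679/11960 - 21424) = 1/(-256238719/11960) = -11960/256238719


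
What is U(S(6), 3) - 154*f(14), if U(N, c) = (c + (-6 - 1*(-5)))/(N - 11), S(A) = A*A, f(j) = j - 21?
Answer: 26952/25 ≈ 1078.1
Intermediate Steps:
f(j) = -21 + j
S(A) = A**2
U(N, c) = (-1 + c)/(-11 + N) (U(N, c) = (c + (-6 + 5))/(-11 + N) = (c - 1)/(-11 + N) = (-1 + c)/(-11 + N))
U(S(6), 3) - 154*f(14) = (-1 + 3)/(-11 + 6**2) - 154*(-21 + 14) = 2/(-11 + 36) - 154*(-7) = 2/25 + 1078 = 26952/25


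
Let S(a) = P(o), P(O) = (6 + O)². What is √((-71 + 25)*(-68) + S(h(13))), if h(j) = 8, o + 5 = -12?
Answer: 57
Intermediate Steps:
o = -17 (o = -5 - 12 = -17)
S(a) = 121 (S(a) = (6 - 17)² = (-11)² = 121)
√((-71 + 25)*(-68) + S(h(13))) = √((-71 + 25)*(-68) + 121) = √(-46*(-68) + 121) = √(3128 + 121) = √3249 = 57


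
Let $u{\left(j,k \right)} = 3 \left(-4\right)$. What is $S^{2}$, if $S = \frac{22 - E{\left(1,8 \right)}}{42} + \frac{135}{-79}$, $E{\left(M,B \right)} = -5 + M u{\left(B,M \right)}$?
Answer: $\frac{744769}{1223236} \approx 0.60885$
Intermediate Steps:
$u{\left(j,k \right)} = -12$
$E{\left(M,B \right)} = -5 - 12 M$ ($E{\left(M,B \right)} = -5 + M \left(-12\right) = -5 - 12 M$)
$S = - \frac{863}{1106}$ ($S = \frac{22 - \left(-5 - 12\right)}{42} + \frac{135}{-79} = \left(22 - \left(-5 - 12\right)\right) \frac{1}{42} + 135 \left(- \frac{1}{79}\right) = \left(22 - -17\right) \frac{1}{42} - \frac{135}{79} = \left(22 + 17\right) \frac{1}{42} - \frac{135}{79} = 39 \cdot \frac{1}{42} - \frac{135}{79} = \frac{13}{14} - \frac{135}{79} = - \frac{863}{1106} \approx -0.78029$)
$S^{2} = \left(- \frac{863}{1106}\right)^{2} = \frac{744769}{1223236}$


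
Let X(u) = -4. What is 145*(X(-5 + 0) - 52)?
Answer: -8120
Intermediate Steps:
145*(X(-5 + 0) - 52) = 145*(-4 - 52) = 145*(-56) = -8120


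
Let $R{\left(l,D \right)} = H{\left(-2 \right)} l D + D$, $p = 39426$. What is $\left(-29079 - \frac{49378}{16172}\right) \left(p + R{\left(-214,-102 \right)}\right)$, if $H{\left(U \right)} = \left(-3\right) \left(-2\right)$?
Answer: $- \frac{20022719047518}{4043} \approx -4.9524 \cdot 10^{9}$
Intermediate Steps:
$H{\left(U \right)} = 6$
$R{\left(l,D \right)} = D + 6 D l$ ($R{\left(l,D \right)} = 6 l D + D = 6 D l + D = D + 6 D l$)
$\left(-29079 - \frac{49378}{16172}\right) \left(p + R{\left(-214,-102 \right)}\right) = \left(-29079 - \frac{49378}{16172}\right) \left(39426 - 102 \left(1 + 6 \left(-214\right)\right)\right) = \left(-29079 - \frac{24689}{8086}\right) \left(39426 - 102 \left(1 - 1284\right)\right) = \left(-29079 - \frac{24689}{8086}\right) \left(39426 - -130866\right) = - \frac{235157483 \left(39426 + 130866\right)}{8086} = \left(- \frac{235157483}{8086}\right) 170292 = - \frac{20022719047518}{4043}$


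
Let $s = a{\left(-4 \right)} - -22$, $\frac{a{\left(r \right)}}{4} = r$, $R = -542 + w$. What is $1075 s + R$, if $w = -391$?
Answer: $5517$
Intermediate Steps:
$R = -933$ ($R = -542 - 391 = -933$)
$a{\left(r \right)} = 4 r$
$s = 6$ ($s = 4 \left(-4\right) - -22 = -16 + 22 = 6$)
$1075 s + R = 1075 \cdot 6 - 933 = 6450 - 933 = 5517$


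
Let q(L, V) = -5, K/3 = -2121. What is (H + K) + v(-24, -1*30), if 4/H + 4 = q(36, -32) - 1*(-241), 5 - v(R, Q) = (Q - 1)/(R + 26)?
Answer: -183932/29 ≈ -6342.5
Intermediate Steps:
K = -6363 (K = 3*(-2121) = -6363)
v(R, Q) = 5 - (-1 + Q)/(26 + R) (v(R, Q) = 5 - (Q - 1)/(R + 26) = 5 - (-1 + Q)/(26 + R))
H = 1/58 (H = 4/(-4 + (-5 - 1*(-241))) = 4/(-4 + (-5 + 241)) = 4/(-4 + 236) = 4/232 = 4*(1/232) = 1/58 ≈ 0.017241)
(H + K) + v(-24, -1*30) = (1/58 - 6363) + (131 - (-1)*30 + 5*(-24))/(26 - 24) = -369053/58 + (131 - 1*(-30) - 120)/2 = -369053/58 + (131 + 30 - 120)/2 = -369053/58 + (½)*41 = -369053/58 + 41/2 = -183932/29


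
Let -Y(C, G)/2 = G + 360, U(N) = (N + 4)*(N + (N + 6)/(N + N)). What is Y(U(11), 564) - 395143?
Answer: -396991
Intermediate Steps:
U(N) = (4 + N)*(N + (6 + N)/(2*N)) (U(N) = (4 + N)*(N + (6 + N)/((2*N))) = (4 + N)*(N + (6 + N)*(1/(2*N))) = (4 + N)*(N + (6 + N)/(2*N)))
Y(C, G) = -720 - 2*G (Y(C, G) = -2*(G + 360) = -2*(360 + G) = -720 - 2*G)
Y(U(11), 564) - 395143 = (-720 - 2*564) - 395143 = (-720 - 1128) - 395143 = -1848 - 395143 = -396991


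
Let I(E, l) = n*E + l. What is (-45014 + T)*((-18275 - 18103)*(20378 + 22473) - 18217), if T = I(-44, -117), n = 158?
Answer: 81189683247285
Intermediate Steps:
I(E, l) = l + 158*E (I(E, l) = 158*E + l = l + 158*E)
T = -7069 (T = -117 + 158*(-44) = -117 - 6952 = -7069)
(-45014 + T)*((-18275 - 18103)*(20378 + 22473) - 18217) = (-45014 - 7069)*((-18275 - 18103)*(20378 + 22473) - 18217) = -52083*(-36378*42851 - 18217) = -52083*(-1558833678 - 18217) = -52083*(-1558851895) = 81189683247285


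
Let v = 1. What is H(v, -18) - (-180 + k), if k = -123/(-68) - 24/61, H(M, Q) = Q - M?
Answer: 661957/4148 ≈ 159.58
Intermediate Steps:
k = 5871/4148 (k = -123*(-1/68) - 24*1/61 = 123/68 - 24/61 = 5871/4148 ≈ 1.4154)
H(v, -18) - (-180 + k) = (-18 - 1*1) - (-180 + 5871/4148) = (-18 - 1) - 1*(-740769/4148) = -19 + 740769/4148 = 661957/4148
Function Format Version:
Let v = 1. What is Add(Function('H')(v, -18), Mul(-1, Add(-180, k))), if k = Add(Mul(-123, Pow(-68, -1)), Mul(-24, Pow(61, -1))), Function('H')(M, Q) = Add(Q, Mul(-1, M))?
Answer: Rational(661957, 4148) ≈ 159.58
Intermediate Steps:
k = Rational(5871, 4148) (k = Add(Mul(-123, Rational(-1, 68)), Mul(-24, Rational(1, 61))) = Add(Rational(123, 68), Rational(-24, 61)) = Rational(5871, 4148) ≈ 1.4154)
Add(Function('H')(v, -18), Mul(-1, Add(-180, k))) = Add(Add(-18, Mul(-1, 1)), Mul(-1, Add(-180, Rational(5871, 4148)))) = Add(Add(-18, -1), Mul(-1, Rational(-740769, 4148))) = Add(-19, Rational(740769, 4148)) = Rational(661957, 4148)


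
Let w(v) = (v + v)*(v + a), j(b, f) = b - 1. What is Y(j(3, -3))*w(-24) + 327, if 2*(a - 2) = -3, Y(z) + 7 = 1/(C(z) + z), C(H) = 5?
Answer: -51855/7 ≈ -7407.9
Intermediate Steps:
j(b, f) = -1 + b
Y(z) = -7 + 1/(5 + z)
a = 1/2 (a = 2 + (1/2)*(-3) = 2 - 3/2 = 1/2 ≈ 0.50000)
w(v) = 2*v*(1/2 + v) (w(v) = (v + v)*(v + 1/2) = (2*v)*(1/2 + v) = 2*v*(1/2 + v))
Y(j(3, -3))*w(-24) + 327 = ((-34 - 7*(-1 + 3))/(5 + (-1 + 3)))*(-24*(1 + 2*(-24))) + 327 = ((-34 - 7*2)/(5 + 2))*(-24*(1 - 48)) + 327 = ((-34 - 14)/7)*(-24*(-47)) + 327 = ((1/7)*(-48))*1128 + 327 = -48/7*1128 + 327 = -54144/7 + 327 = -51855/7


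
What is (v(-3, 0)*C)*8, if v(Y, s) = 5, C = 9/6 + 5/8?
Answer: 85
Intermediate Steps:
C = 17/8 (C = 9*(1/6) + 5*(1/8) = 3/2 + 5/8 = 17/8 ≈ 2.1250)
(v(-3, 0)*C)*8 = (5*(17/8))*8 = (85/8)*8 = 85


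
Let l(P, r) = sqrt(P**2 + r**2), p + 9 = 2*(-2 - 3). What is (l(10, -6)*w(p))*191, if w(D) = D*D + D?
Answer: 130644*sqrt(34) ≈ 7.6178e+5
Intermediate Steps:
p = -19 (p = -9 + 2*(-2 - 3) = -9 + 2*(-5) = -9 - 10 = -19)
w(D) = D + D**2 (w(D) = D**2 + D = D + D**2)
(l(10, -6)*w(p))*191 = (sqrt(10**2 + (-6)**2)*(-19*(1 - 19)))*191 = (sqrt(100 + 36)*(-19*(-18)))*191 = (sqrt(136)*342)*191 = ((2*sqrt(34))*342)*191 = (684*sqrt(34))*191 = 130644*sqrt(34)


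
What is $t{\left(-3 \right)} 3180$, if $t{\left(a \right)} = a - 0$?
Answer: $-9540$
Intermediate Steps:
$t{\left(a \right)} = a$ ($t{\left(a \right)} = a + 0 = a$)
$t{\left(-3 \right)} 3180 = \left(-3\right) 3180 = -9540$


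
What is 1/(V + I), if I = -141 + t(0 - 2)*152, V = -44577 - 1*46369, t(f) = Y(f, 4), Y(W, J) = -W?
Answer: -1/90783 ≈ -1.1015e-5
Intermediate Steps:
t(f) = -f
V = -90946 (V = -44577 - 46369 = -90946)
I = 163 (I = -141 - (0 - 2)*152 = -141 - 1*(-2)*152 = -141 + 2*152 = -141 + 304 = 163)
1/(V + I) = 1/(-90946 + 163) = 1/(-90783) = -1/90783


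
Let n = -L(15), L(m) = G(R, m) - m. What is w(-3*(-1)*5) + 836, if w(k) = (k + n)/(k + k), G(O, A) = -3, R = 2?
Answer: 8371/10 ≈ 837.10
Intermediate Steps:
L(m) = -3 - m
n = 18 (n = -(-3 - 1*15) = -(-3 - 15) = -1*(-18) = 18)
w(k) = (18 + k)/(2*k) (w(k) = (k + 18)/(k + k) = (18 + k)/((2*k)) = (18 + k)*(1/(2*k)) = (18 + k)/(2*k))
w(-3*(-1)*5) + 836 = (18 - 3*(-1)*5)/(2*((-3*(-1)*5))) + 836 = (18 + 3*5)/(2*((3*5))) + 836 = (1/2)*(18 + 15)/15 + 836 = (1/2)*(1/15)*33 + 836 = 11/10 + 836 = 8371/10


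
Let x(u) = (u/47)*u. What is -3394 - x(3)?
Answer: -159527/47 ≈ -3394.2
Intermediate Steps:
x(u) = u²/47 (x(u) = (u*(1/47))*u = (u/47)*u = u²/47)
-3394 - x(3) = -3394 - 3²/47 = -3394 - 9/47 = -159527/47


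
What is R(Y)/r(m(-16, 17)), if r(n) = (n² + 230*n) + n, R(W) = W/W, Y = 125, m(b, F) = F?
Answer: 1/4216 ≈ 0.00023719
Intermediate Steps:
R(W) = 1
r(n) = n² + 231*n
R(Y)/r(m(-16, 17)) = 1/(17*(231 + 17)) = 1/(17*248) = 1/4216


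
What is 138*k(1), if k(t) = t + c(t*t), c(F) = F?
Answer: 276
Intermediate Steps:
k(t) = t + t**2 (k(t) = t + t*t = t + t**2)
138*k(1) = 138*(1*(1 + 1)) = 138*(1*2) = 138*2 = 276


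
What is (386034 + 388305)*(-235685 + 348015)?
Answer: 86981499870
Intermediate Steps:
(386034 + 388305)*(-235685 + 348015) = 774339*112330 = 86981499870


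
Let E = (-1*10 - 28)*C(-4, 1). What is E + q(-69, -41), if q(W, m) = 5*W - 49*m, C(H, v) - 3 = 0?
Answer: 1550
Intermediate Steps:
C(H, v) = 3 (C(H, v) = 3 + 0 = 3)
q(W, m) = -49*m + 5*W
E = -114 (E = (-1*10 - 28)*3 = (-10 - 28)*3 = -38*3 = -114)
E + q(-69, -41) = -114 + (-49*(-41) + 5*(-69)) = -114 + (2009 - 345) = -114 + 1664 = 1550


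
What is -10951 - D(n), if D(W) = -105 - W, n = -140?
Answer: -10986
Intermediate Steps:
-10951 - D(n) = -10951 - (-105 - 1*(-140)) = -10951 - (-105 + 140) = -10951 - 1*35 = -10951 - 35 = -10986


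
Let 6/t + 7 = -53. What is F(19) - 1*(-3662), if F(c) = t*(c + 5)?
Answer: 18298/5 ≈ 3659.6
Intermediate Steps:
t = -1/10 (t = 6/(-7 - 53) = 6/(-60) = 6*(-1/60) = -1/10 ≈ -0.10000)
F(c) = -1/2 - c/10 (F(c) = -(c + 5)/10 = -(5 + c)/10 = -1/2 - c/10)
F(19) - 1*(-3662) = (-1/2 - 1/10*19) - 1*(-3662) = (-1/2 - 19/10) + 3662 = -12/5 + 3662 = 18298/5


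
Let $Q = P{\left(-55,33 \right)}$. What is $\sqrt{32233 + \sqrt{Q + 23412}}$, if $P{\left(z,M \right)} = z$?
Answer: $\sqrt{32233 + \sqrt{23357}} \approx 179.96$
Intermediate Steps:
$Q = -55$
$\sqrt{32233 + \sqrt{Q + 23412}} = \sqrt{32233 + \sqrt{-55 + 23412}} = \sqrt{32233 + \sqrt{23357}}$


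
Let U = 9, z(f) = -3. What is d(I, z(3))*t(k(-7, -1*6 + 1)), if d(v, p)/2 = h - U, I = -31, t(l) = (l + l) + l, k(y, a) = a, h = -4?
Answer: 390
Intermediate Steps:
t(l) = 3*l (t(l) = 2*l + l = 3*l)
d(v, p) = -26 (d(v, p) = 2*(-4 - 1*9) = 2*(-4 - 9) = 2*(-13) = -26)
d(I, z(3))*t(k(-7, -1*6 + 1)) = -78*(-1*6 + 1) = -78*(-6 + 1) = -78*(-5) = -26*(-15) = 390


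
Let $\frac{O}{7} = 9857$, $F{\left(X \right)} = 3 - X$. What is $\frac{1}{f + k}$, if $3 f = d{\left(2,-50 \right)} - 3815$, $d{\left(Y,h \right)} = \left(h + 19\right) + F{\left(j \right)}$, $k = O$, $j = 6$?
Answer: $\frac{1}{67716} \approx 1.4768 \cdot 10^{-5}$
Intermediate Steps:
$O = 68999$ ($O = 7 \cdot 9857 = 68999$)
$k = 68999$
$d{\left(Y,h \right)} = 16 + h$ ($d{\left(Y,h \right)} = \left(h + 19\right) + \left(3 - 6\right) = \left(19 + h\right) + \left(3 - 6\right) = \left(19 + h\right) - 3 = 16 + h$)
$f = -1283$ ($f = \frac{\left(16 - 50\right) - 3815}{3} = \frac{-34 - 3815}{3} = \frac{1}{3} \left(-3849\right) = -1283$)
$\frac{1}{f + k} = \frac{1}{-1283 + 68999} = \frac{1}{67716}$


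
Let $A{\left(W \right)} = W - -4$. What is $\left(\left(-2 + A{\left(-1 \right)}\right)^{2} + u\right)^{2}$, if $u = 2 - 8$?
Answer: $25$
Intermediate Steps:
$A{\left(W \right)} = 4 + W$ ($A{\left(W \right)} = W + 4 = 4 + W$)
$u = -6$ ($u = 2 - 8 = -6$)
$\left(\left(-2 + A{\left(-1 \right)}\right)^{2} + u\right)^{2} = \left(\left(-2 + \left(4 - 1\right)\right)^{2} - 6\right)^{2} = \left(\left(-2 + 3\right)^{2} - 6\right)^{2} = \left(1^{2} - 6\right)^{2} = \left(1 - 6\right)^{2} = \left(-5\right)^{2} = 25$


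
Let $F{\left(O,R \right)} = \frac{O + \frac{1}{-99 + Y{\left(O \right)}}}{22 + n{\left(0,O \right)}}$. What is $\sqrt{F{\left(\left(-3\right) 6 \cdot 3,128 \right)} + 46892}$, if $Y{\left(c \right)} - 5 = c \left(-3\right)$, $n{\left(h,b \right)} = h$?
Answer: $\frac{\sqrt{26234888614}}{748} \approx 216.54$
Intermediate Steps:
$Y{\left(c \right)} = 5 - 3 c$ ($Y{\left(c \right)} = 5 + c \left(-3\right) = 5 - 3 c$)
$F{\left(O,R \right)} = \frac{O}{22} + \frac{1}{22 \left(-94 - 3 O\right)}$ ($F{\left(O,R \right)} = \frac{O + \frac{1}{-99 - \left(-5 + 3 O\right)}}{22 + 0} = \frac{O + \frac{1}{-94 - 3 O}}{22} = \left(O + \frac{1}{-94 - 3 O}\right) \frac{1}{22} = \frac{O}{22} + \frac{1}{22 \left(-94 - 3 O\right)}$)
$\sqrt{F{\left(\left(-3\right) 6 \cdot 3,128 \right)} + 46892} = \sqrt{\frac{-1 + 3 \left(\left(-3\right) 6 \cdot 3\right)^{2} + 94 \left(-3\right) 6 \cdot 3}{22 \left(94 + 3 \left(-3\right) 6 \cdot 3\right)} + 46892} = \sqrt{\frac{-1 + 3 \left(\left(-18\right) 3\right)^{2} + 94 \left(\left(-18\right) 3\right)}{22 \left(94 + 3 \left(\left(-18\right) 3\right)\right)} + 46892} = \sqrt{\frac{-1 + 3 \left(-54\right)^{2} + 94 \left(-54\right)}{22 \left(94 + 3 \left(-54\right)\right)} + 46892} = \sqrt{\frac{-1 + 3 \cdot 2916 - 5076}{22 \left(94 - 162\right)} + 46892} = \sqrt{\frac{-1 + 8748 - 5076}{22 \left(-68\right)} + 46892} = \sqrt{\frac{1}{22} \left(- \frac{1}{68}\right) 3671 + 46892} = \sqrt{- \frac{3671}{1496} + 46892} = \sqrt{\frac{70146761}{1496}} = \frac{\sqrt{26234888614}}{748}$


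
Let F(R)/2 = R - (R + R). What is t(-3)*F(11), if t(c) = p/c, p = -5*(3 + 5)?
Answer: -880/3 ≈ -293.33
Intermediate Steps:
F(R) = -2*R (F(R) = 2*(R - (R + R)) = 2*(R - 2*R) = 2*(-R) = -2*R)
p = -40 (p = -5*8 = -40)
t(c) = -40/c
t(-3)*F(11) = (-40/(-3))*(-2*11) = -40*(-1/3)*(-22) = (40/3)*(-22) = -880/3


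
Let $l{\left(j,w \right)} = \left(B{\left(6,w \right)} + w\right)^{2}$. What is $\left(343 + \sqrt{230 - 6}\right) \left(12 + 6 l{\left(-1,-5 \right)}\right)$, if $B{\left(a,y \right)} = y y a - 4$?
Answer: $40919214 + 477192 \sqrt{14} \approx 4.2705 \cdot 10^{7}$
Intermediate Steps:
$B{\left(a,y \right)} = -4 + a y^{2}$ ($B{\left(a,y \right)} = y^{2} a - 4 = a y^{2} - 4 = -4 + a y^{2}$)
$l{\left(j,w \right)} = \left(-4 + w + 6 w^{2}\right)^{2}$ ($l{\left(j,w \right)} = \left(\left(-4 + 6 w^{2}\right) + w\right)^{2} = \left(-4 + w + 6 w^{2}\right)^{2}$)
$\left(343 + \sqrt{230 - 6}\right) \left(12 + 6 l{\left(-1,-5 \right)}\right) = \left(343 + \sqrt{230 - 6}\right) \left(12 + 6 \left(-4 - 5 + 6 \left(-5\right)^{2}\right)^{2}\right) = \left(343 + \sqrt{224}\right) \left(12 + 6 \left(-4 - 5 + 6 \cdot 25\right)^{2}\right) = \left(343 + 4 \sqrt{14}\right) \left(12 + 6 \left(-4 - 5 + 150\right)^{2}\right) = \left(343 + 4 \sqrt{14}\right) \left(12 + 6 \cdot 141^{2}\right) = \left(343 + 4 \sqrt{14}\right) \left(12 + 6 \cdot 19881\right) = \left(343 + 4 \sqrt{14}\right) \left(12 + 119286\right) = \left(343 + 4 \sqrt{14}\right) 119298 = 40919214 + 477192 \sqrt{14}$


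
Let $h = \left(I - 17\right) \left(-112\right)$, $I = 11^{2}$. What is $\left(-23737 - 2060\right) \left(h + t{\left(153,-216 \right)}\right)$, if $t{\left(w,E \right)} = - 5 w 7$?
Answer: $438626391$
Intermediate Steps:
$I = 121$
$h = -11648$ ($h = \left(121 - 17\right) \left(-112\right) = 104 \left(-112\right) = -11648$)
$t{\left(w,E \right)} = - 35 w$
$\left(-23737 - 2060\right) \left(h + t{\left(153,-216 \right)}\right) = \left(-23737 - 2060\right) \left(-11648 - 5355\right) = - 25797 \left(-11648 - 5355\right) = \left(-25797\right) \left(-17003\right) = 438626391$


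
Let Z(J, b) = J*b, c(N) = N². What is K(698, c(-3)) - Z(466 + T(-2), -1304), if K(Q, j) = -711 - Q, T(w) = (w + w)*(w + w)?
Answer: 627119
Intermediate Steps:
T(w) = 4*w² (T(w) = (2*w)*(2*w) = 4*w²)
K(698, c(-3)) - Z(466 + T(-2), -1304) = (-711 - 1*698) - (466 + 4*(-2)²)*(-1304) = (-711 - 698) - (466 + 4*4)*(-1304) = -1409 - (466 + 16)*(-1304) = -1409 - 482*(-1304) = -1409 - 1*(-628528) = -1409 + 628528 = 627119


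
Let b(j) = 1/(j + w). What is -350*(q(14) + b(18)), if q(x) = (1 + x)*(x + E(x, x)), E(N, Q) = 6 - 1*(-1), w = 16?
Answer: -1874425/17 ≈ -1.1026e+5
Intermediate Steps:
b(j) = 1/(16 + j) (b(j) = 1/(j + 16) = 1/(16 + j))
E(N, Q) = 7 (E(N, Q) = 6 + 1 = 7)
q(x) = (1 + x)*(7 + x) (q(x) = (1 + x)*(x + 7) = (1 + x)*(7 + x))
-350*(q(14) + b(18)) = -350*((7 + 14² + 8*14) + 1/(16 + 18)) = -350*((7 + 196 + 112) + 1/34) = -350*(315 + 1/34) = -350*10711/34 = -1874425/17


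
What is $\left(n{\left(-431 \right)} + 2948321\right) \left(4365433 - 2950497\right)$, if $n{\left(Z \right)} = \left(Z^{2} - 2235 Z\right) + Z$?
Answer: $5796902236096$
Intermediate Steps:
$n{\left(Z \right)} = Z^{2} - 2234 Z$
$\left(n{\left(-431 \right)} + 2948321\right) \left(4365433 - 2950497\right) = \left(- 431 \left(-2234 - 431\right) + 2948321\right) \left(4365433 - 2950497\right) = \left(\left(-431\right) \left(-2665\right) + 2948321\right) 1414936 = \left(1148615 + 2948321\right) 1414936 = 4096936 \cdot 1414936 = 5796902236096$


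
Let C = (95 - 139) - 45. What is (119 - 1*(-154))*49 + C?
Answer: 13288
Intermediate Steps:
C = -89 (C = -44 - 45 = -89)
(119 - 1*(-154))*49 + C = (119 - 1*(-154))*49 - 89 = (119 + 154)*49 - 89 = 273*49 - 89 = 13377 - 89 = 13288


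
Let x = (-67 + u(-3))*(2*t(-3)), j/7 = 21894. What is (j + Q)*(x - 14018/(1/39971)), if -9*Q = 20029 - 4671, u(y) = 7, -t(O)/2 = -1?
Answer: -764247740058152/9 ≈ -8.4916e+13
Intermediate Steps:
j = 153258 (j = 7*21894 = 153258)
t(O) = 2 (t(O) = -2*(-1) = 2)
Q = -15358/9 (Q = -(20029 - 4671)/9 = -⅑*15358 = -15358/9 ≈ -1706.4)
x = -240 (x = (-67 + 7)*(2*2) = -60*4 = -240)
(j + Q)*(x - 14018/(1/39971)) = (153258 - 15358/9)*(-240 - 14018/(1/39971)) = 1363964*(-240 - 14018/1/39971)/9 = 1363964*(-240 - 14018*39971)/9 = 1363964*(-240 - 560313478)/9 = (1363964/9)*(-560313718) = -764247740058152/9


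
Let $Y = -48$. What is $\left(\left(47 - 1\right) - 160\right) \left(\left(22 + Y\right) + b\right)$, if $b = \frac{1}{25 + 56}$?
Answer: $\frac{79990}{27} \approx 2962.6$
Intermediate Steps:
$b = \frac{1}{81} \approx 0.012346$
$\left(\left(47 - 1\right) - 160\right) \left(\left(22 + Y\right) + b\right) = \left(\left(47 - 1\right) - 160\right) \left(\left(22 - 48\right) + \frac{1}{81}\right) = \left(46 - 160\right) \left(-26 + \frac{1}{81}\right) = \left(-114\right) \left(- \frac{2105}{81}\right) = \frac{79990}{27}$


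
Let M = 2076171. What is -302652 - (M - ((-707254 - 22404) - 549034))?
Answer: -3657515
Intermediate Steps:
-302652 - (M - ((-707254 - 22404) - 549034)) = -302652 - (2076171 - ((-707254 - 22404) - 549034)) = -302652 - (2076171 - (-729658 - 549034)) = -302652 - (2076171 - 1*(-1278692)) = -302652 - (2076171 + 1278692) = -302652 - 1*3354863 = -302652 - 3354863 = -3657515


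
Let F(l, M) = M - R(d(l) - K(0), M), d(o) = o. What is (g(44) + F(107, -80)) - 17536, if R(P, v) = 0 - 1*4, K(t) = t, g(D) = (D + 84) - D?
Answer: -17528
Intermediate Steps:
g(D) = 84 (g(D) = (84 + D) - D = 84)
R(P, v) = -4 (R(P, v) = 0 - 4 = -4)
F(l, M) = 4 + M (F(l, M) = M - 1*(-4) = M + 4 = 4 + M)
(g(44) + F(107, -80)) - 17536 = (84 + (4 - 80)) - 17536 = (84 - 76) - 17536 = 8 - 17536 = -17528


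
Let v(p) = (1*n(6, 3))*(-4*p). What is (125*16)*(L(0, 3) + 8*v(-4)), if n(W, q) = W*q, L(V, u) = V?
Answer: 4608000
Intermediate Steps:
v(p) = -72*p (v(p) = (1*(6*3))*(-4*p) = (1*18)*(-4*p) = 18*(-4*p) = -72*p)
(125*16)*(L(0, 3) + 8*v(-4)) = (125*16)*(0 + 8*(-72*(-4))) = 2000*(0 + 8*288) = 2000*(0 + 2304) = 2000*2304 = 4608000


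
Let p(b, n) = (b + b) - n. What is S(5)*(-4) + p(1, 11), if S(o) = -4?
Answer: 7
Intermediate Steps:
p(b, n) = -n + 2*b (p(b, n) = 2*b - n = -n + 2*b)
S(5)*(-4) + p(1, 11) = -4*(-4) + (-1*11 + 2*1) = 16 + (-11 + 2) = 16 - 9 = 7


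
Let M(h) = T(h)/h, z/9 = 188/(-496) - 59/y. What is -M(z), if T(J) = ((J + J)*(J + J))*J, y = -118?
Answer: -18225/3844 ≈ -4.7412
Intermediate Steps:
T(J) = 4*J**3 (T(J) = ((2*J)*(2*J))*J = (4*J**2)*J = 4*J**3)
z = 135/124 (z = 9*(188/(-496) - 59/(-118)) = 9*(188*(-1/496) - 59*(-1/118)) = 9*(-47/124 + 1/2) = 9*(15/124) = 135/124 ≈ 1.0887)
M(h) = 4*h**2 (M(h) = (4*h**3)/h = 4*h**2)
-M(z) = -4*(135/124)**2 = -4*18225/15376 = -1*18225/3844 = -18225/3844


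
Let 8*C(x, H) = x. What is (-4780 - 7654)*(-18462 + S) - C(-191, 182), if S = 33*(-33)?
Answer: 1944777263/8 ≈ 2.4310e+8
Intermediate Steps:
S = -1089
C(x, H) = x/8
(-4780 - 7654)*(-18462 + S) - C(-191, 182) = (-4780 - 7654)*(-18462 - 1089) - (-191)/8 = -12434*(-19551) - 1*(-191/8) = 243097134 + 191/8 = 1944777263/8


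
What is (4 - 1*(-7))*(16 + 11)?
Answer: 297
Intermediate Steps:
(4 - 1*(-7))*(16 + 11) = (4 + 7)*27 = 11*27 = 297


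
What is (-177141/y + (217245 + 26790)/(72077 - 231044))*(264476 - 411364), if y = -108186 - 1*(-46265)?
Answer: -12527417111552/64335919 ≈ -1.9472e+5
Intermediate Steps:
y = -61921 (y = -108186 + 46265 = -61921)
(-177141/y + (217245 + 26790)/(72077 - 231044))*(264476 - 411364) = (-177141/(-61921) + (217245 + 26790)/(72077 - 231044))*(264476 - 411364) = (-177141*(-1/61921) + 244035/(-158967))*(-146888) = (177141/61921 + 244035*(-1/158967))*(-146888) = (177141/61921 - 1595/1039)*(-146888) = (85285504/64335919)*(-146888) = -12527417111552/64335919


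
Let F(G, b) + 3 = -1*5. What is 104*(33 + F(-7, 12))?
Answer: 2600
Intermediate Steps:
F(G, b) = -8 (F(G, b) = -3 - 1*5 = -3 - 5 = -8)
104*(33 + F(-7, 12)) = 104*(33 - 8) = 104*25 = 2600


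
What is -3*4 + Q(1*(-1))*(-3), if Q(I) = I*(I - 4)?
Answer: -27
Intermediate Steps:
Q(I) = I*(-4 + I)
-3*4 + Q(1*(-1))*(-3) = -3*4 + ((1*(-1))*(-4 + 1*(-1)))*(-3) = -12 - (-4 - 1)*(-3) = -12 - 1*(-5)*(-3) = -12 + 5*(-3) = -12 - 15 = -27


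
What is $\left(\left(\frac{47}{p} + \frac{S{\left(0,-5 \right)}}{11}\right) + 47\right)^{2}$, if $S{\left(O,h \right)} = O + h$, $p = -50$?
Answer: $\frac{629156889}{302500} \approx 2079.9$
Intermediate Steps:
$\left(\left(\frac{47}{p} + \frac{S{\left(0,-5 \right)}}{11}\right) + 47\right)^{2} = \left(\left(\frac{47}{-50} + \frac{0 - 5}{11}\right) + 47\right)^{2} = \left(\left(47 \left(- \frac{1}{50}\right) - \frac{5}{11}\right) + 47\right)^{2} = \left(\left(- \frac{47}{50} - \frac{5}{11}\right) + 47\right)^{2} = \left(- \frac{767}{550} + 47\right)^{2} = \left(\frac{25083}{550}\right)^{2} = \frac{629156889}{302500}$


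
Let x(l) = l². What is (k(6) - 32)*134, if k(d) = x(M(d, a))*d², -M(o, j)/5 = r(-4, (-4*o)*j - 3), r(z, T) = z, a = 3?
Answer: 1925312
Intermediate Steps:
M(o, j) = 20 (M(o, j) = -5*(-4) = 20)
k(d) = 400*d² (k(d) = 20²*d² = 400*d²)
(k(6) - 32)*134 = (400*6² - 32)*134 = (400*36 - 32)*134 = (14400 - 32)*134 = 14368*134 = 1925312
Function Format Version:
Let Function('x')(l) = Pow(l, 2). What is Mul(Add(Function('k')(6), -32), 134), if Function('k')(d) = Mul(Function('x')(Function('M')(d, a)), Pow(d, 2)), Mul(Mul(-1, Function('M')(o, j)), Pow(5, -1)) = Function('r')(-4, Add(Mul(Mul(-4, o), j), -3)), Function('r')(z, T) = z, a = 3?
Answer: 1925312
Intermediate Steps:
Function('M')(o, j) = 20 (Function('M')(o, j) = Mul(-5, -4) = 20)
Function('k')(d) = Mul(400, Pow(d, 2)) (Function('k')(d) = Mul(Pow(20, 2), Pow(d, 2)) = Mul(400, Pow(d, 2)))
Mul(Add(Function('k')(6), -32), 134) = Mul(Add(Mul(400, Pow(6, 2)), -32), 134) = Mul(Add(Mul(400, 36), -32), 134) = Mul(Add(14400, -32), 134) = Mul(14368, 134) = 1925312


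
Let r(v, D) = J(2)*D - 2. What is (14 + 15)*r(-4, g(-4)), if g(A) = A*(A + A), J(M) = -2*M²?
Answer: -7482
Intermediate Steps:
g(A) = 2*A² (g(A) = A*(2*A) = 2*A²)
r(v, D) = -2 - 8*D (r(v, D) = (-2*2²)*D - 2 = (-2*4)*D - 2 = -8*D - 2 = -2 - 8*D)
(14 + 15)*r(-4, g(-4)) = (14 + 15)*(-2 - 16*(-4)²) = 29*(-2 - 16*16) = 29*(-2 - 8*32) = 29*(-2 - 256) = 29*(-258) = -7482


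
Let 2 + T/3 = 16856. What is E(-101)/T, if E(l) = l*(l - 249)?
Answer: 17675/25281 ≈ 0.69914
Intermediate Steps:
T = 50562 (T = -6 + 3*16856 = -6 + 50568 = 50562)
E(l) = l*(-249 + l)
E(-101)/T = -101*(-249 - 101)/50562 = -101*(-350)*(1/50562) = 35350*(1/50562) = 17675/25281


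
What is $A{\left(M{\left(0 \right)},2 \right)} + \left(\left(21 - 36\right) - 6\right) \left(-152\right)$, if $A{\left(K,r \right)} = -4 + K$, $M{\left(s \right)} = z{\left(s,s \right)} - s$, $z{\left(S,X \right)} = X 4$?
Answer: $3188$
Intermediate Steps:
$z{\left(S,X \right)} = 4 X$
$M{\left(s \right)} = 3 s$ ($M{\left(s \right)} = 4 s - s = 3 s$)
$A{\left(M{\left(0 \right)},2 \right)} + \left(\left(21 - 36\right) - 6\right) \left(-152\right) = \left(-4 + 3 \cdot 0\right) + \left(\left(21 - 36\right) - 6\right) \left(-152\right) = \left(-4 + 0\right) + \left(-15 - 6\right) \left(-152\right) = -4 - -3192 = -4 + 3192 = 3188$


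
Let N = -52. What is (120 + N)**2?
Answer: 4624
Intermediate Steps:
(120 + N)**2 = (120 - 52)**2 = 68**2 = 4624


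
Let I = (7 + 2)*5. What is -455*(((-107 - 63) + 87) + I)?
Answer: 17290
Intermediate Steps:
I = 45 (I = 9*5 = 45)
-455*(((-107 - 63) + 87) + I) = -455*(((-107 - 63) + 87) + 45) = -455*((-170 + 87) + 45) = -455*(-83 + 45) = -455*(-38) = 17290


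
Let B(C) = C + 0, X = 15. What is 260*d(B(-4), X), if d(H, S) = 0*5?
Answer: 0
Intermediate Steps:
B(C) = C
d(H, S) = 0
260*d(B(-4), X) = 260*0 = 0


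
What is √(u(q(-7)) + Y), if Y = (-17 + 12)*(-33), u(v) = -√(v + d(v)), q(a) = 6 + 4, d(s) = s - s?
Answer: √(165 - √10) ≈ 12.722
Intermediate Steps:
d(s) = 0
q(a) = 10
u(v) = -√v (u(v) = -√(v + 0) = -√v)
Y = 165 (Y = -5*(-33) = 165)
√(u(q(-7)) + Y) = √(-√10 + 165) = √(165 - √10)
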